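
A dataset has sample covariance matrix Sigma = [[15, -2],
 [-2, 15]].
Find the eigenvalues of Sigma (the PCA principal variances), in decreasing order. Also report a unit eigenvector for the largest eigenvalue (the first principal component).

Step 1 — characteristic polynomial of 2×2 Sigma:
  det(Sigma - λI) = λ² - trace · λ + det = 0.
  trace = 15 + 15 = 30, det = 15·15 - (-2)² = 221.
Step 2 — discriminant:
  Δ = trace² - 4·det = 900 - 884 = 16.
Step 3 — eigenvalues:
  λ = (trace ± √Δ)/2 = (30 ± 4)/2,
  λ_1 = 17,  λ_2 = 13.

Step 4 — unit eigenvector for λ_1: solve (Sigma - λ_1 I)v = 0. First row:
  (15 - 17)·v_x + (-2)·v_y = 0, i.e. (-2)·v_x + (-2)·v_y = 0,
  so v ∝ (b, λ_1 - a) = (-2, 2); multiply by -1 so the first entry is positive: u = (2, -2).
  ||u|| = √((2)² + (-2)²) = √(8) ≈ 2.8284,
  v_1 = u/||u|| ≈ (0.7071, -0.7071) (||v_1|| = 1).

λ_1 = 17,  λ_2 = 13;  v_1 ≈ (0.7071, -0.7071)


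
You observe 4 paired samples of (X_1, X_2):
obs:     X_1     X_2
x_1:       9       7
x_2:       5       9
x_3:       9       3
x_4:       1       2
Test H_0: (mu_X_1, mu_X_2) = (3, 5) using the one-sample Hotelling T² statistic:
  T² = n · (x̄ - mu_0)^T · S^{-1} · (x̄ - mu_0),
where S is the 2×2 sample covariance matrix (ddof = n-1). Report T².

Step 1 — sample mean vector:
  mean(X_1) = (9 + 5 + 9 + 1) / 4 = 24/4 = 6
  mean(X_2) = (7 + 9 + 3 + 2) / 4 = 21/4 = 5.25
  x̄ = (6, 5.25),  deviation x̄ - mu_0 = (6, 5.25) - (3, 5) = (3, 0.25).

Step 2 — sample covariance matrix, S[i,j] = (1/(n-1)) · Σ_k (x_{k,i} - mean_i) · (x_{k,j} - mean_j), divisor n-1 = 3:
  S[X_1,X_1] = ((3)·(3) + (-1)·(-1) + (3)·(3) + (-5)·(-5)) / 3 = 44/3 = 14.6667
  S[X_1,X_2] = ((3)·(1.75) + (-1)·(3.75) + (3)·(-2.25) + (-5)·(-3.25)) / 3 = 11/3 = 3.6667
  S[X_2,X_2] = ((1.75)·(1.75) + (3.75)·(3.75) + (-2.25)·(-2.25) + (-3.25)·(-3.25)) / 3 = 32.75/3 = 10.9167
  S = [[14.6667, 3.6667],
 [3.6667, 10.9167]].

Step 3 — invert S. det(S) = 14.6667·10.9167 - (3.6667)² = 146.6667.
  S^{-1} = (1/det) · [[d, -b], [-b, a]] = [[0.0744, -0.025],
 [-0.025, 0.1]].

Step 4 — quadratic form (x̄ - mu_0)^T · S^{-1} · (x̄ - mu_0):
  S^{-1} · (x̄ - mu_0) = (0.217, -0.05),
  (x̄ - mu_0)^T · [...] = (3)·(0.217) + (0.25)·(-0.05) = 0.6386.

Step 5 — scale by n: T² = 4 · 0.6386 = 2.5545.

T² ≈ 2.5545


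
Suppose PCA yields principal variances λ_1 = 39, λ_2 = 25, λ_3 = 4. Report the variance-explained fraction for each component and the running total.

Step 1 — total variance = trace(Sigma) = Σ λ_i = 39 + 25 + 4 = 68.

Step 2 — fraction explained by component i = λ_i / Σ λ:
  PC1: 39/68 = 0.5735
  PC2: 25/68 = 0.3676
  PC3: 4/68 = 0.0588

Step 3 — cumulative fraction after k components = (λ_1 + ... + λ_k) / Σ λ:
  k = 1: 39/68 = 0.5735
  k = 2: (39 + 25)/68 = 64/68 = 0.9412
  k = 3: (39 + 25 + 4)/68 = 68/68 = 1

Summary (fraction, with percent):

explained: PC1 0.5735 (57.35%), PC2 0.3676 (36.76%), PC3 0.0588 (5.88%);  cumulative: 0.5735, 0.9412, 1


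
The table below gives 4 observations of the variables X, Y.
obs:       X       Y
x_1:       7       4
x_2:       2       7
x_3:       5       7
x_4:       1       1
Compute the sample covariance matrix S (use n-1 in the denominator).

Step 1 — column means:
  mean(X) = (7 + 2 + 5 + 1) / 4 = 15/4 = 3.75
  mean(Y) = (4 + 7 + 7 + 1) / 4 = 19/4 = 4.75

Step 2 — sample covariance S[i,j] = (1/(n-1)) · Σ_k (x_{k,i} - mean_i) · (x_{k,j} - mean_j), with n-1 = 3.
  S[X,X] = ((3.25)·(3.25) + (-1.75)·(-1.75) + (1.25)·(1.25) + (-2.75)·(-2.75)) / 3 = 22.75/3 = 7.5833
  S[X,Y] = ((3.25)·(-0.75) + (-1.75)·(2.25) + (1.25)·(2.25) + (-2.75)·(-3.75)) / 3 = 6.75/3 = 2.25
  S[Y,Y] = ((-0.75)·(-0.75) + (2.25)·(2.25) + (2.25)·(2.25) + (-3.75)·(-3.75)) / 3 = 24.75/3 = 8.25

S is symmetric (S[j,i] = S[i,j]). Assembling:

S = [[7.5833, 2.25],
 [2.25, 8.25]]


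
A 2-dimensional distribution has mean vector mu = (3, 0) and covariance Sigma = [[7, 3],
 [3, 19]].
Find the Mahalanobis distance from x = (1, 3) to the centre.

Step 1 — centre the observation: (x - mu) = (-2, 3).

Step 2 — invert Sigma. det(Sigma) = 7·19 - (3)² = 124.
  Sigma^{-1} = (1/det) · [[d, -b], [-b, a]] = [[0.1532, -0.0242],
 [-0.0242, 0.0565]].

Step 3 — form the quadratic (x - mu)^T · Sigma^{-1} · (x - mu):
  Sigma^{-1} · (x - mu) = (-0.379, 0.2177).
  (x - mu)^T · [Sigma^{-1} · (x - mu)] = (-2)·(-0.379) + (3)·(0.2177) = 1.4113.

Step 4 — take square root: d = √(1.4113) ≈ 1.188.

d(x, mu) = √(1.4113) ≈ 1.188


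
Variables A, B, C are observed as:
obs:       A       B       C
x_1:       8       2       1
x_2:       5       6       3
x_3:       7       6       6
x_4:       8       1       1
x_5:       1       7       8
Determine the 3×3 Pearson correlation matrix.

Step 1 — column means:
  mean(A) = (8 + 5 + 7 + 8 + 1) / 5 = 29/5 = 5.8
  mean(B) = (2 + 6 + 6 + 1 + 7) / 5 = 22/5 = 4.4
  mean(C) = (1 + 3 + 6 + 1 + 8) / 5 = 19/5 = 3.8

Step 2 — sample variances and covariances s[i,j] = (1/(n-1)) · Σ_k (x_{k,i} - mean_i) · (x_{k,j} - mean_j), with n-1 = 4:
  s[A,A] = ((2.2)·(2.2) + (-0.8)·(-0.8) + (1.2)·(1.2) + (2.2)·(2.2) + (-4.8)·(-4.8)) / 4 = 34.8/4 = 8.7
  s[A,B] = ((2.2)·(-2.4) + (-0.8)·(1.6) + (1.2)·(1.6) + (2.2)·(-3.4) + (-4.8)·(2.6)) / 4 = -24.6/4 = -6.15
  s[A,C] = ((2.2)·(-2.8) + (-0.8)·(-0.8) + (1.2)·(2.2) + (2.2)·(-2.8) + (-4.8)·(4.2)) / 4 = -29.2/4 = -7.3
  s[B,B] = ((-2.4)·(-2.4) + (1.6)·(1.6) + (1.6)·(1.6) + (-3.4)·(-3.4) + (2.6)·(2.6)) / 4 = 29.2/4 = 7.3
  s[B,C] = ((-2.4)·(-2.8) + (1.6)·(-0.8) + (1.6)·(2.2) + (-3.4)·(-2.8) + (2.6)·(4.2)) / 4 = 29.4/4 = 7.35
  s[C,C] = ((-2.8)·(-2.8) + (-0.8)·(-0.8) + (2.2)·(2.2) + (-2.8)·(-2.8) + (4.2)·(4.2)) / 4 = 38.8/4 = 9.7
  Sample standard deviations s_i = √(s[i,i]):
  s(A) = √(8.7) = 2.9496
  s(B) = √(7.3) = 2.7019
  s(C) = √(9.7) = 3.1145

Step 3 — r_{ij} = s_{ij} / (s_i · s_j):
  r[A,A] = 1 (diagonal).
  r[A,B] = -6.15 / (2.9496 · 2.7019) = -6.15 / 7.9693 = -0.7717
  r[A,C] = -7.3 / (2.9496 · 3.1145) = -7.3 / 9.1864 = -0.7947
  r[B,B] = 1 (diagonal).
  r[B,C] = 7.35 / (2.7019 · 3.1145) = 7.35 / 8.4149 = 0.8735
  r[C,C] = 1 (diagonal).

R is symmetric with unit diagonal. Assembling:

R = [[1, -0.7717, -0.7947],
 [-0.7717, 1, 0.8735],
 [-0.7947, 0.8735, 1]]


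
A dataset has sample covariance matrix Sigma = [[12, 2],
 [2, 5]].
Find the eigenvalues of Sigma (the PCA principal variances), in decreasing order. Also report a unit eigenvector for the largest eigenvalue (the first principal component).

Step 1 — characteristic polynomial of 2×2 Sigma:
  det(Sigma - λI) = λ² - trace · λ + det = 0.
  trace = 12 + 5 = 17, det = 12·5 - (2)² = 56.
Step 2 — discriminant:
  Δ = trace² - 4·det = 289 - 224 = 65.
Step 3 — eigenvalues:
  λ = (trace ± √Δ)/2 = (17 ± 8.0623)/2,
  λ_1 = 12.5311,  λ_2 = 4.4689.

Step 4 — unit eigenvector for λ_1: solve (Sigma - λ_1 I)v = 0. First row:
  (12 - 12.5311)·v_x + (2)·v_y = 0, i.e. (-0.5311)·v_x + (2)·v_y = 0,
  so v ∝ (b, λ_1 - a) = (2, 0.5311) = u.
  ||u|| = √((2)² + (0.5311)²) = √(4.2821) ≈ 2.0693,
  v_1 = u/||u|| ≈ (0.9665, 0.2567) (||v_1|| = 1).

λ_1 = 12.5311,  λ_2 = 4.4689;  v_1 ≈ (0.9665, 0.2567)


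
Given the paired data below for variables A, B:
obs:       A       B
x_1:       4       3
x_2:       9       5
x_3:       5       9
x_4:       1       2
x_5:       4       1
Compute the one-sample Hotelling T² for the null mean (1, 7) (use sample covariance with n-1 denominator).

Step 1 — sample mean vector:
  mean(A) = (4 + 9 + 5 + 1 + 4) / 5 = 23/5 = 4.6
  mean(B) = (3 + 5 + 9 + 2 + 1) / 5 = 20/5 = 4
  x̄ = (4.6, 4),  deviation x̄ - mu_0 = (4.6, 4) - (1, 7) = (3.6, -3).

Step 2 — sample covariance matrix, S[i,j] = (1/(n-1)) · Σ_k (x_{k,i} - mean_i) · (x_{k,j} - mean_j), divisor n-1 = 4:
  S[A,A] = ((-0.6)·(-0.6) + (4.4)·(4.4) + (0.4)·(0.4) + (-3.6)·(-3.6) + (-0.6)·(-0.6)) / 4 = 33.2/4 = 8.3
  S[A,B] = ((-0.6)·(-1) + (4.4)·(1) + (0.4)·(5) + (-3.6)·(-2) + (-0.6)·(-3)) / 4 = 16/4 = 4
  S[B,B] = ((-1)·(-1) + (1)·(1) + (5)·(5) + (-2)·(-2) + (-3)·(-3)) / 4 = 40/4 = 10
  S = [[8.3, 4],
 [4, 10]].

Step 3 — invert S. det(S) = 8.3·10 - (4)² = 67.
  S^{-1} = (1/det) · [[d, -b], [-b, a]] = [[0.1493, -0.0597],
 [-0.0597, 0.1239]].

Step 4 — quadratic form (x̄ - mu_0)^T · S^{-1} · (x̄ - mu_0):
  S^{-1} · (x̄ - mu_0) = (0.7164, -0.5866),
  (x̄ - mu_0)^T · [...] = (3.6)·(0.7164) + (-3)·(-0.5866) = 4.3388.

Step 5 — scale by n: T² = 5 · 4.3388 = 21.694.

T² ≈ 21.694


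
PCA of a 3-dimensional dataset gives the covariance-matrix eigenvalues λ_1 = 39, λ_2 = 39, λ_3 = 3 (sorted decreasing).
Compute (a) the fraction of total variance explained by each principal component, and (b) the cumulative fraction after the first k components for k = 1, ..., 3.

Step 1 — total variance = trace(Sigma) = Σ λ_i = 39 + 39 + 3 = 81.

Step 2 — fraction explained by component i = λ_i / Σ λ:
  PC1: 39/81 = 0.4815
  PC2: 39/81 = 0.4815
  PC3: 3/81 = 0.037

Step 3 — cumulative fraction after k components = (λ_1 + ... + λ_k) / Σ λ:
  k = 1: 39/81 = 0.4815
  k = 2: (39 + 39)/81 = 78/81 = 0.963
  k = 3: (39 + 39 + 3)/81 = 81/81 = 1

Summary (fraction, with percent):

explained: PC1 0.4815 (48.15%), PC2 0.4815 (48.15%), PC3 0.037 (3.7%);  cumulative: 0.4815, 0.963, 1


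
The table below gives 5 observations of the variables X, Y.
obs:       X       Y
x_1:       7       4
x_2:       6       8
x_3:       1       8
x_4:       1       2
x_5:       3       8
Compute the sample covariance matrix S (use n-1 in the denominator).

Step 1 — column means:
  mean(X) = (7 + 6 + 1 + 1 + 3) / 5 = 18/5 = 3.6
  mean(Y) = (4 + 8 + 8 + 2 + 8) / 5 = 30/5 = 6

Step 2 — sample covariance S[i,j] = (1/(n-1)) · Σ_k (x_{k,i} - mean_i) · (x_{k,j} - mean_j), with n-1 = 4.
  S[X,X] = ((3.4)·(3.4) + (2.4)·(2.4) + (-2.6)·(-2.6) + (-2.6)·(-2.6) + (-0.6)·(-0.6)) / 4 = 31.2/4 = 7.8
  S[X,Y] = ((3.4)·(-2) + (2.4)·(2) + (-2.6)·(2) + (-2.6)·(-4) + (-0.6)·(2)) / 4 = 2/4 = 0.5
  S[Y,Y] = ((-2)·(-2) + (2)·(2) + (2)·(2) + (-4)·(-4) + (2)·(2)) / 4 = 32/4 = 8

S is symmetric (S[j,i] = S[i,j]). Assembling:

S = [[7.8, 0.5],
 [0.5, 8]]


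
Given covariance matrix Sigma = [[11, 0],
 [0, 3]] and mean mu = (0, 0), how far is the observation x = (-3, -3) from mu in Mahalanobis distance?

Step 1 — centre the observation: (x - mu) = (-3, -3).

Step 2 — invert Sigma. det(Sigma) = 11·3 - (0)² = 33.
  Sigma^{-1} = (1/det) · [[d, -b], [-b, a]] = [[0.0909, 0],
 [0, 0.3333]].

Step 3 — form the quadratic (x - mu)^T · Sigma^{-1} · (x - mu):
  Sigma^{-1} · (x - mu) = (-0.2727, -1).
  (x - mu)^T · [Sigma^{-1} · (x - mu)] = (-3)·(-0.2727) + (-3)·(-1) = 3.8182.

Step 4 — take square root: d = √(3.8182) ≈ 1.954.

d(x, mu) = √(3.8182) ≈ 1.954


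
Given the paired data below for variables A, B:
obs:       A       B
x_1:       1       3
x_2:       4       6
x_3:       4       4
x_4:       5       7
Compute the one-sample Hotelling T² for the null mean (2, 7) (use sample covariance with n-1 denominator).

Step 1 — sample mean vector:
  mean(A) = (1 + 4 + 4 + 5) / 4 = 14/4 = 3.5
  mean(B) = (3 + 6 + 4 + 7) / 4 = 20/4 = 5
  x̄ = (3.5, 5),  deviation x̄ - mu_0 = (3.5, 5) - (2, 7) = (1.5, -2).

Step 2 — sample covariance matrix, S[i,j] = (1/(n-1)) · Σ_k (x_{k,i} - mean_i) · (x_{k,j} - mean_j), divisor n-1 = 3:
  S[A,A] = ((-2.5)·(-2.5) + (0.5)·(0.5) + (0.5)·(0.5) + (1.5)·(1.5)) / 3 = 9/3 = 3
  S[A,B] = ((-2.5)·(-2) + (0.5)·(1) + (0.5)·(-1) + (1.5)·(2)) / 3 = 8/3 = 2.6667
  S[B,B] = ((-2)·(-2) + (1)·(1) + (-1)·(-1) + (2)·(2)) / 3 = 10/3 = 3.3333
  S = [[3, 2.6667],
 [2.6667, 3.3333]].

Step 3 — invert S. det(S) = 3·3.3333 - (2.6667)² = 2.8889.
  S^{-1} = (1/det) · [[d, -b], [-b, a]] = [[1.1538, -0.9231],
 [-0.9231, 1.0385]].

Step 4 — quadratic form (x̄ - mu_0)^T · S^{-1} · (x̄ - mu_0):
  S^{-1} · (x̄ - mu_0) = (3.5769, -3.4615),
  (x̄ - mu_0)^T · [...] = (1.5)·(3.5769) + (-2)·(-3.4615) = 12.2885.

Step 5 — scale by n: T² = 4 · 12.2885 = 49.1538.

T² ≈ 49.1538


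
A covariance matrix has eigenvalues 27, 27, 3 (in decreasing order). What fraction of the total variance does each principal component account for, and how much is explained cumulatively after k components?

Step 1 — total variance = trace(Sigma) = Σ λ_i = 27 + 27 + 3 = 57.

Step 2 — fraction explained by component i = λ_i / Σ λ:
  PC1: 27/57 = 0.4737
  PC2: 27/57 = 0.4737
  PC3: 3/57 = 0.0526

Step 3 — cumulative fraction after k components = (λ_1 + ... + λ_k) / Σ λ:
  k = 1: 27/57 = 0.4737
  k = 2: (27 + 27)/57 = 54/57 = 0.9474
  k = 3: (27 + 27 + 3)/57 = 57/57 = 1

Summary (fraction, with percent):

explained: PC1 0.4737 (47.37%), PC2 0.4737 (47.37%), PC3 0.0526 (5.26%);  cumulative: 0.4737, 0.9474, 1


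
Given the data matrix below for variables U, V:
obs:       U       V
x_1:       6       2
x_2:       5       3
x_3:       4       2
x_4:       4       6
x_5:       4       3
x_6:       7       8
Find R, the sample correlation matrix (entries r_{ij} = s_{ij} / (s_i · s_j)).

Step 1 — column means:
  mean(U) = (6 + 5 + 4 + 4 + 4 + 7) / 6 = 30/6 = 5
  mean(V) = (2 + 3 + 2 + 6 + 3 + 8) / 6 = 24/6 = 4

Step 2 — sample variances and covariances s[i,j] = (1/(n-1)) · Σ_k (x_{k,i} - mean_i) · (x_{k,j} - mean_j), with n-1 = 5:
  s[U,U] = ((1)·(1) + (0)·(0) + (-1)·(-1) + (-1)·(-1) + (-1)·(-1) + (2)·(2)) / 5 = 8/5 = 1.6
  s[U,V] = ((1)·(-2) + (0)·(-1) + (-1)·(-2) + (-1)·(2) + (-1)·(-1) + (2)·(4)) / 5 = 7/5 = 1.4
  s[V,V] = ((-2)·(-2) + (-1)·(-1) + (-2)·(-2) + (2)·(2) + (-1)·(-1) + (4)·(4)) / 5 = 30/5 = 6
  Sample standard deviations s_i = √(s[i,i]):
  s(U) = √(1.6) = 1.2649
  s(V) = √(6) = 2.4495

Step 3 — r_{ij} = s_{ij} / (s_i · s_j):
  r[U,U] = 1 (diagonal).
  r[U,V] = 1.4 / (1.2649 · 2.4495) = 1.4 / 3.0984 = 0.4518
  r[V,V] = 1 (diagonal).

R is symmetric with unit diagonal. Assembling:

R = [[1, 0.4518],
 [0.4518, 1]]


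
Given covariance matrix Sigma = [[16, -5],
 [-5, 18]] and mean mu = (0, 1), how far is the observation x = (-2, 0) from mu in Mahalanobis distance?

Step 1 — centre the observation: (x - mu) = (-2, -1).

Step 2 — invert Sigma. det(Sigma) = 16·18 - (-5)² = 263.
  Sigma^{-1} = (1/det) · [[d, -b], [-b, a]] = [[0.0684, 0.019],
 [0.019, 0.0608]].

Step 3 — form the quadratic (x - mu)^T · Sigma^{-1} · (x - mu):
  Sigma^{-1} · (x - mu) = (-0.1559, -0.0989).
  (x - mu)^T · [Sigma^{-1} · (x - mu)] = (-2)·(-0.1559) + (-1)·(-0.0989) = 0.4106.

Step 4 — take square root: d = √(0.4106) ≈ 0.6408.

d(x, mu) = √(0.4106) ≈ 0.6408


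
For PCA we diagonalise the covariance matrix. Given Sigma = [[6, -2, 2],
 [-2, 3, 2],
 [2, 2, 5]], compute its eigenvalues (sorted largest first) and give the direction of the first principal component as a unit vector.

Step 1 — characteristic polynomial p(λ) = det(λI - Sigma) = λ³ - tr·λ² + c_1·λ - det, where tr = trace, c_1 = sum of the principal 2×2 minors, det = det(Sigma):
  tr = 6 + 3 + 5 = 14,
  c_1 = (6·3 - (-2)²) + (6·5 - (2)²) + (3·5 - (2)²) = 14 + 26 + 11 = 51,
  det = 6·(3·5 - (2)²) - (-2)·((-2)·5 - (2)·(2)) + (2)·((-2)·(2) - 3·(2)) = 6·(11) - (-2)·(-14) + (2)·(-10) = 18.
  So p(λ) = λ³ - 14λ² + 51λ - 18.
Step 2 — look for an integer root (rational root theorem: any rational root is an integer divisor of 18). Testing λ = 6:
  p(6) = 216 - 504 + 306 - 18 = 0  ✓
  Dividing out (λ - 6): p(λ) = (λ - 6)(λ² - 8λ + 3).
Step 3 — remaining eigenvalues from the quadratic λ² - 8λ + 3 = 0:
  Δ = 8² - 4·3 = 64 - 12 = 52,  λ = (8 ± √52)/2 = (8 ± 7.2111)/2 ≈ 7.6056 or 0.3944.
  Sorted: λ_1 = 7.6056,  λ_2 = 6,  λ_3 = 0.3944  (check: sum = 14 = tr ✓).

Step 4 — unit eigenvector for λ_1 ≈ 7.6056: v spans the null space of (Sigma - λ_1 I), whose rows are
  r_1 = (-1.6056, -2, 2),  r_2 = (-2, -4.6056, 2),  r_3 = (2, 2, -2.6056).
  v is orthogonal to every row, so take v ∝ r_1 × r_2 = ((-2)·(2) - (2)·(-4.6056), (2)·(-2) - (-1.6056)·(2), (-1.6056)·(-4.6056) - (-2)·(-2)) ≈ (5.2111, -0.7889, 3.3944).
  Let u = (5.2111, -0.7889, 3.3944).
  ||u|| = √((5.2111)² + (-0.7889)² + (3.3944)²) = √(39.3002) ≈ 6.269,  v_1 = u/||u|| ≈ (0.8313, -0.1258, 0.5415) (||v_1|| = 1).

λ_1 = 7.6056,  λ_2 = 6,  λ_3 = 0.3944;  v_1 ≈ (0.8313, -0.1258, 0.5415)


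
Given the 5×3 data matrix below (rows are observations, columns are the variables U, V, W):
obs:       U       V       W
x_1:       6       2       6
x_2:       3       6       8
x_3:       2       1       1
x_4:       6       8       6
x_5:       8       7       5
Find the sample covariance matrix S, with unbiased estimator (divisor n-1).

Step 1 — column means:
  mean(U) = (6 + 3 + 2 + 6 + 8) / 5 = 25/5 = 5
  mean(V) = (2 + 6 + 1 + 8 + 7) / 5 = 24/5 = 4.8
  mean(W) = (6 + 8 + 1 + 6 + 5) / 5 = 26/5 = 5.2

Step 2 — sample covariance S[i,j] = (1/(n-1)) · Σ_k (x_{k,i} - mean_i) · (x_{k,j} - mean_j), with n-1 = 4.
  S[U,U] = ((1)·(1) + (-2)·(-2) + (-3)·(-3) + (1)·(1) + (3)·(3)) / 4 = 24/4 = 6
  S[U,V] = ((1)·(-2.8) + (-2)·(1.2) + (-3)·(-3.8) + (1)·(3.2) + (3)·(2.2)) / 4 = 16/4 = 4
  S[U,W] = ((1)·(0.8) + (-2)·(2.8) + (-3)·(-4.2) + (1)·(0.8) + (3)·(-0.2)) / 4 = 8/4 = 2
  S[V,V] = ((-2.8)·(-2.8) + (1.2)·(1.2) + (-3.8)·(-3.8) + (3.2)·(3.2) + (2.2)·(2.2)) / 4 = 38.8/4 = 9.7
  S[V,W] = ((-2.8)·(0.8) + (1.2)·(2.8) + (-3.8)·(-4.2) + (3.2)·(0.8) + (2.2)·(-0.2)) / 4 = 19.2/4 = 4.8
  S[W,W] = ((0.8)·(0.8) + (2.8)·(2.8) + (-4.2)·(-4.2) + (0.8)·(0.8) + (-0.2)·(-0.2)) / 4 = 26.8/4 = 6.7

S is symmetric (S[j,i] = S[i,j]). Assembling:

S = [[6, 4, 2],
 [4, 9.7, 4.8],
 [2, 4.8, 6.7]]


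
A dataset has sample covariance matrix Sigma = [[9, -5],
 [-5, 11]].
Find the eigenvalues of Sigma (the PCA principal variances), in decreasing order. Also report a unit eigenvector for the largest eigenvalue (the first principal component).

Step 1 — characteristic polynomial of 2×2 Sigma:
  det(Sigma - λI) = λ² - trace · λ + det = 0.
  trace = 9 + 11 = 20, det = 9·11 - (-5)² = 74.
Step 2 — discriminant:
  Δ = trace² - 4·det = 400 - 296 = 104.
Step 3 — eigenvalues:
  λ = (trace ± √Δ)/2 = (20 ± 10.198)/2,
  λ_1 = 15.099,  λ_2 = 4.901.

Step 4 — unit eigenvector for λ_1: solve (Sigma - λ_1 I)v = 0. First row:
  (9 - 15.099)·v_x + (-5)·v_y = 0, i.e. (-6.099)·v_x + (-5)·v_y = 0,
  so v ∝ (b, λ_1 - a) = (-5, 6.099); multiply by -1 so the first entry is positive: u = (5, -6.099).
  ||u|| = √((5)² + (-6.099)²) = √(62.198) ≈ 7.8866,
  v_1 = u/||u|| ≈ (0.634, -0.7733) (||v_1|| = 1).

λ_1 = 15.099,  λ_2 = 4.901;  v_1 ≈ (0.634, -0.7733)


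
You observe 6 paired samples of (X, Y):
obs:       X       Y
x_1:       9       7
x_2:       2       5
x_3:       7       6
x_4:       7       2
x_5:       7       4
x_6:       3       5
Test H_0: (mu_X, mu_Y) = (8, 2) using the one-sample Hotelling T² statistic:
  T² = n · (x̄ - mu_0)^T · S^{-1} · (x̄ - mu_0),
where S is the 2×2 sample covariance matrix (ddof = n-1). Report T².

Step 1 — sample mean vector:
  mean(X) = (9 + 2 + 7 + 7 + 7 + 3) / 6 = 35/6 = 5.8333
  mean(Y) = (7 + 5 + 6 + 2 + 4 + 5) / 6 = 29/6 = 4.8333
  x̄ = (5.8333, 4.8333),  deviation x̄ - mu_0 = (5.8333, 4.8333) - (8, 2) = (-2.1667, 2.8333).

Step 2 — sample covariance matrix, S[i,j] = (1/(n-1)) · Σ_k (x_{k,i} - mean_i) · (x_{k,j} - mean_j), divisor n-1 = 5:
  S[X,X] = ((3.1667)·(3.1667) + (-3.8333)·(-3.8333) + (1.1667)·(1.1667) + (1.1667)·(1.1667) + (1.1667)·(1.1667) + (-2.8333)·(-2.8333)) / 5 = 36.8333/5 = 7.3667
  S[X,Y] = ((3.1667)·(2.1667) + (-3.8333)·(0.1667) + (1.1667)·(1.1667) + (1.1667)·(-2.8333) + (1.1667)·(-0.8333) + (-2.8333)·(0.1667)) / 5 = 2.8333/5 = 0.5667
  S[Y,Y] = ((2.1667)·(2.1667) + (0.1667)·(0.1667) + (1.1667)·(1.1667) + (-2.8333)·(-2.8333) + (-0.8333)·(-0.8333) + (0.1667)·(0.1667)) / 5 = 14.8333/5 = 2.9667
  S = [[7.3667, 0.5667],
 [0.5667, 2.9667]].

Step 3 — invert S. det(S) = 7.3667·2.9667 - (0.5667)² = 21.5333.
  S^{-1} = (1/det) · [[d, -b], [-b, a]] = [[0.1378, -0.0263],
 [-0.0263, 0.3421]].

Step 4 — quadratic form (x̄ - mu_0)^T · S^{-1} · (x̄ - mu_0):
  S^{-1} · (x̄ - mu_0) = (-0.3731, 1.0263),
  (x̄ - mu_0)^T · [...] = (-2.1667)·(-0.3731) + (2.8333)·(1.0263) = 3.7162.

Step 5 — scale by n: T² = 6 · 3.7162 = 22.2972.

T² ≈ 22.2972


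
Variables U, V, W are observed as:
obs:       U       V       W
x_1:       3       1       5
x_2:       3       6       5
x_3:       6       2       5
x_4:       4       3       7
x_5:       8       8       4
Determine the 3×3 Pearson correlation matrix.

Step 1 — column means:
  mean(U) = (3 + 3 + 6 + 4 + 8) / 5 = 24/5 = 4.8
  mean(V) = (1 + 6 + 2 + 3 + 8) / 5 = 20/5 = 4
  mean(W) = (5 + 5 + 5 + 7 + 4) / 5 = 26/5 = 5.2

Step 2 — sample variances and covariances s[i,j] = (1/(n-1)) · Σ_k (x_{k,i} - mean_i) · (x_{k,j} - mean_j), with n-1 = 4:
  s[U,U] = ((-1.8)·(-1.8) + (-1.8)·(-1.8) + (1.2)·(1.2) + (-0.8)·(-0.8) + (3.2)·(3.2)) / 4 = 18.8/4 = 4.7
  s[U,V] = ((-1.8)·(-3) + (-1.8)·(2) + (1.2)·(-2) + (-0.8)·(-1) + (3.2)·(4)) / 4 = 13/4 = 3.25
  s[U,W] = ((-1.8)·(-0.2) + (-1.8)·(-0.2) + (1.2)·(-0.2) + (-0.8)·(1.8) + (3.2)·(-1.2)) / 4 = -4.8/4 = -1.2
  s[V,V] = ((-3)·(-3) + (2)·(2) + (-2)·(-2) + (-1)·(-1) + (4)·(4)) / 4 = 34/4 = 8.5
  s[V,W] = ((-3)·(-0.2) + (2)·(-0.2) + (-2)·(-0.2) + (-1)·(1.8) + (4)·(-1.2)) / 4 = -6/4 = -1.5
  s[W,W] = ((-0.2)·(-0.2) + (-0.2)·(-0.2) + (-0.2)·(-0.2) + (1.8)·(1.8) + (-1.2)·(-1.2)) / 4 = 4.8/4 = 1.2
  Sample standard deviations s_i = √(s[i,i]):
  s(U) = √(4.7) = 2.1679
  s(V) = √(8.5) = 2.9155
  s(W) = √(1.2) = 1.0954

Step 3 — r_{ij} = s_{ij} / (s_i · s_j):
  r[U,U] = 1 (diagonal).
  r[U,V] = 3.25 / (2.1679 · 2.9155) = 3.25 / 6.3206 = 0.5142
  r[U,W] = -1.2 / (2.1679 · 1.0954) = -1.2 / 2.3749 = -0.5053
  r[V,V] = 1 (diagonal).
  r[V,W] = -1.5 / (2.9155 · 1.0954) = -1.5 / 3.1937 = -0.4697
  r[W,W] = 1 (diagonal).

R is symmetric with unit diagonal. Assembling:

R = [[1, 0.5142, -0.5053],
 [0.5142, 1, -0.4697],
 [-0.5053, -0.4697, 1]]


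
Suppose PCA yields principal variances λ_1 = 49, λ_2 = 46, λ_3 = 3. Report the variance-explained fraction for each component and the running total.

Step 1 — total variance = trace(Sigma) = Σ λ_i = 49 + 46 + 3 = 98.

Step 2 — fraction explained by component i = λ_i / Σ λ:
  PC1: 49/98 = 0.5
  PC2: 46/98 = 0.4694
  PC3: 3/98 = 0.0306

Step 3 — cumulative fraction after k components = (λ_1 + ... + λ_k) / Σ λ:
  k = 1: 49/98 = 0.5
  k = 2: (49 + 46)/98 = 95/98 = 0.9694
  k = 3: (49 + 46 + 3)/98 = 98/98 = 1

Summary (fraction, with percent):

explained: PC1 0.5 (50%), PC2 0.4694 (46.94%), PC3 0.0306 (3.06%);  cumulative: 0.5, 0.9694, 1


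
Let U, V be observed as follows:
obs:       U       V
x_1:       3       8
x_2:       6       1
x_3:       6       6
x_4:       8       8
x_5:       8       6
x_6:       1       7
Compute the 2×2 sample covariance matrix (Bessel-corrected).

Step 1 — column means:
  mean(U) = (3 + 6 + 6 + 8 + 8 + 1) / 6 = 32/6 = 5.3333
  mean(V) = (8 + 1 + 6 + 8 + 6 + 7) / 6 = 36/6 = 6

Step 2 — sample covariance S[i,j] = (1/(n-1)) · Σ_k (x_{k,i} - mean_i) · (x_{k,j} - mean_j), with n-1 = 5.
  S[U,U] = ((-2.3333)·(-2.3333) + (0.6667)·(0.6667) + (0.6667)·(0.6667) + (2.6667)·(2.6667) + (2.6667)·(2.6667) + (-4.3333)·(-4.3333)) / 5 = 39.3333/5 = 7.8667
  S[U,V] = ((-2.3333)·(2) + (0.6667)·(-5) + (0.6667)·(0) + (2.6667)·(2) + (2.6667)·(0) + (-4.3333)·(1)) / 5 = -7/5 = -1.4
  S[V,V] = ((2)·(2) + (-5)·(-5) + (0)·(0) + (2)·(2) + (0)·(0) + (1)·(1)) / 5 = 34/5 = 6.8

S is symmetric (S[j,i] = S[i,j]). Assembling:

S = [[7.8667, -1.4],
 [-1.4, 6.8]]


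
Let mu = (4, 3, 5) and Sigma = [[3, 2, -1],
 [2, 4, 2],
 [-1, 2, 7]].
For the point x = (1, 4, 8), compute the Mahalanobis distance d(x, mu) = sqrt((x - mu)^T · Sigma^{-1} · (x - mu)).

Step 1 — centre the observation: (x - mu) = (-3, 1, 3).

Step 2 — invert Sigma (cofactor / det for 3×3, or solve directly):
  Sigma^{-1} = [[0.75, -0.5, 0.25],
 [-0.5, 0.625, -0.25],
 [0.25, -0.25, 0.25]].

Step 3 — form the quadratic (x - mu)^T · Sigma^{-1} · (x - mu):
  Sigma^{-1} · (x - mu) = (-2, 1.375, -0.25).
  (x - mu)^T · [Sigma^{-1} · (x - mu)] = (-3)·(-2) + (1)·(1.375) + (3)·(-0.25) = 6.625.

Step 4 — take square root: d = √(6.625) ≈ 2.5739.

d(x, mu) = √(6.625) ≈ 2.5739


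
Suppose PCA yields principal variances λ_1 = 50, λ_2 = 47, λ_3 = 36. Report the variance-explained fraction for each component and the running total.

Step 1 — total variance = trace(Sigma) = Σ λ_i = 50 + 47 + 36 = 133.

Step 2 — fraction explained by component i = λ_i / Σ λ:
  PC1: 50/133 = 0.3759
  PC2: 47/133 = 0.3534
  PC3: 36/133 = 0.2707

Step 3 — cumulative fraction after k components = (λ_1 + ... + λ_k) / Σ λ:
  k = 1: 50/133 = 0.3759
  k = 2: (50 + 47)/133 = 97/133 = 0.7293
  k = 3: (50 + 47 + 36)/133 = 133/133 = 1

Summary (fraction, with percent):

explained: PC1 0.3759 (37.59%), PC2 0.3534 (35.34%), PC3 0.2707 (27.07%);  cumulative: 0.3759, 0.7293, 1


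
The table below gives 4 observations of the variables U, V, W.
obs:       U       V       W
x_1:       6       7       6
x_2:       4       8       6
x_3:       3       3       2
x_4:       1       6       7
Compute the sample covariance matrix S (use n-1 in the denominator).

Step 1 — column means:
  mean(U) = (6 + 4 + 3 + 1) / 4 = 14/4 = 3.5
  mean(V) = (7 + 8 + 3 + 6) / 4 = 24/4 = 6
  mean(W) = (6 + 6 + 2 + 7) / 4 = 21/4 = 5.25

Step 2 — sample covariance S[i,j] = (1/(n-1)) · Σ_k (x_{k,i} - mean_i) · (x_{k,j} - mean_j), with n-1 = 3.
  S[U,U] = ((2.5)·(2.5) + (0.5)·(0.5) + (-0.5)·(-0.5) + (-2.5)·(-2.5)) / 3 = 13/3 = 4.3333
  S[U,V] = ((2.5)·(1) + (0.5)·(2) + (-0.5)·(-3) + (-2.5)·(0)) / 3 = 5/3 = 1.6667
  S[U,W] = ((2.5)·(0.75) + (0.5)·(0.75) + (-0.5)·(-3.25) + (-2.5)·(1.75)) / 3 = -0.5/3 = -0.1667
  S[V,V] = ((1)·(1) + (2)·(2) + (-3)·(-3) + (0)·(0)) / 3 = 14/3 = 4.6667
  S[V,W] = ((1)·(0.75) + (2)·(0.75) + (-3)·(-3.25) + (0)·(1.75)) / 3 = 12/3 = 4
  S[W,W] = ((0.75)·(0.75) + (0.75)·(0.75) + (-3.25)·(-3.25) + (1.75)·(1.75)) / 3 = 14.75/3 = 4.9167

S is symmetric (S[j,i] = S[i,j]). Assembling:

S = [[4.3333, 1.6667, -0.1667],
 [1.6667, 4.6667, 4],
 [-0.1667, 4, 4.9167]]


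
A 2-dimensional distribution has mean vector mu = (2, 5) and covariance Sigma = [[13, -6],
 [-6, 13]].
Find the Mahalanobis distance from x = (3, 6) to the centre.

Step 1 — centre the observation: (x - mu) = (1, 1).

Step 2 — invert Sigma. det(Sigma) = 13·13 - (-6)² = 133.
  Sigma^{-1} = (1/det) · [[d, -b], [-b, a]] = [[0.0977, 0.0451],
 [0.0451, 0.0977]].

Step 3 — form the quadratic (x - mu)^T · Sigma^{-1} · (x - mu):
  Sigma^{-1} · (x - mu) = (0.1429, 0.1429).
  (x - mu)^T · [Sigma^{-1} · (x - mu)] = (1)·(0.1429) + (1)·(0.1429) = 0.2857.

Step 4 — take square root: d = √(0.2857) ≈ 0.5345.

d(x, mu) = √(0.2857) ≈ 0.5345


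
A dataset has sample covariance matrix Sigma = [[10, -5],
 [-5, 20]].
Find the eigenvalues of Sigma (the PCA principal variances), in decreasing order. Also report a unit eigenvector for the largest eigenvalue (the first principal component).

Step 1 — characteristic polynomial of 2×2 Sigma:
  det(Sigma - λI) = λ² - trace · λ + det = 0.
  trace = 10 + 20 = 30, det = 10·20 - (-5)² = 175.
Step 2 — discriminant:
  Δ = trace² - 4·det = 900 - 700 = 200.
Step 3 — eigenvalues:
  λ = (trace ± √Δ)/2 = (30 ± 14.1421)/2,
  λ_1 = 22.0711,  λ_2 = 7.9289.

Step 4 — unit eigenvector for λ_1: solve (Sigma - λ_1 I)v = 0. First row:
  (10 - 22.0711)·v_x + (-5)·v_y = 0, i.e. (-12.0711)·v_x + (-5)·v_y = 0,
  so v ∝ (b, λ_1 - a) = (-5, 12.0711); multiply by -1 so the first entry is positive: u = (5, -12.0711).
  ||u|| = √((5)² + (-12.0711)²) = √(170.7107) ≈ 13.0656,
  v_1 = u/||u|| ≈ (0.3827, -0.9239) (||v_1|| = 1).

λ_1 = 22.0711,  λ_2 = 7.9289;  v_1 ≈ (0.3827, -0.9239)


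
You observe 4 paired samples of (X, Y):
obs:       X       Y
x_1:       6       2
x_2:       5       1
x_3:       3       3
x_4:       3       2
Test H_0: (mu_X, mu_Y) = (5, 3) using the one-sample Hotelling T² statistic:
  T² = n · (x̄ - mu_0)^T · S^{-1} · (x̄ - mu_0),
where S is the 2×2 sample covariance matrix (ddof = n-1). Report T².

Step 1 — sample mean vector:
  mean(X) = (6 + 5 + 3 + 3) / 4 = 17/4 = 4.25
  mean(Y) = (2 + 1 + 3 + 2) / 4 = 8/4 = 2
  x̄ = (4.25, 2),  deviation x̄ - mu_0 = (4.25, 2) - (5, 3) = (-0.75, -1).

Step 2 — sample covariance matrix, S[i,j] = (1/(n-1)) · Σ_k (x_{k,i} - mean_i) · (x_{k,j} - mean_j), divisor n-1 = 3:
  S[X,X] = ((1.75)·(1.75) + (0.75)·(0.75) + (-1.25)·(-1.25) + (-1.25)·(-1.25)) / 3 = 6.75/3 = 2.25
  S[X,Y] = ((1.75)·(0) + (0.75)·(-1) + (-1.25)·(1) + (-1.25)·(0)) / 3 = -2/3 = -0.6667
  S[Y,Y] = ((0)·(0) + (-1)·(-1) + (1)·(1) + (0)·(0)) / 3 = 2/3 = 0.6667
  S = [[2.25, -0.6667],
 [-0.6667, 0.6667]].

Step 3 — invert S. det(S) = 2.25·0.6667 - (-0.6667)² = 1.0556.
  S^{-1} = (1/det) · [[d, -b], [-b, a]] = [[0.6316, 0.6316],
 [0.6316, 2.1316]].

Step 4 — quadratic form (x̄ - mu_0)^T · S^{-1} · (x̄ - mu_0):
  S^{-1} · (x̄ - mu_0) = (-1.1053, -2.6053),
  (x̄ - mu_0)^T · [...] = (-0.75)·(-1.1053) + (-1)·(-2.6053) = 3.4342.

Step 5 — scale by n: T² = 4 · 3.4342 = 13.7368.

T² ≈ 13.7368


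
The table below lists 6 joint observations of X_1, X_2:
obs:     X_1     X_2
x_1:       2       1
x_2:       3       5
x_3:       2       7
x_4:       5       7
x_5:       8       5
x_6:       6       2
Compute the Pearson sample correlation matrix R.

Step 1 — column means:
  mean(X_1) = (2 + 3 + 2 + 5 + 8 + 6) / 6 = 26/6 = 4.3333
  mean(X_2) = (1 + 5 + 7 + 7 + 5 + 2) / 6 = 27/6 = 4.5

Step 2 — sample variances and covariances s[i,j] = (1/(n-1)) · Σ_k (x_{k,i} - mean_i) · (x_{k,j} - mean_j), with n-1 = 5:
  s[X_1,X_1] = ((-2.3333)·(-2.3333) + (-1.3333)·(-1.3333) + (-2.3333)·(-2.3333) + (0.6667)·(0.6667) + (3.6667)·(3.6667) + (1.6667)·(1.6667)) / 5 = 29.3333/5 = 5.8667
  s[X_1,X_2] = ((-2.3333)·(-3.5) + (-1.3333)·(0.5) + (-2.3333)·(2.5) + (0.6667)·(2.5) + (3.6667)·(0.5) + (1.6667)·(-2.5)) / 5 = 1/5 = 0.2
  s[X_2,X_2] = ((-3.5)·(-3.5) + (0.5)·(0.5) + (2.5)·(2.5) + (2.5)·(2.5) + (0.5)·(0.5) + (-2.5)·(-2.5)) / 5 = 31.5/5 = 6.3
  Sample standard deviations s_i = √(s[i,i]):
  s(X_1) = √(5.8667) = 2.4221
  s(X_2) = √(6.3) = 2.51

Step 3 — r_{ij} = s_{ij} / (s_i · s_j):
  r[X_1,X_1] = 1 (diagonal).
  r[X_1,X_2] = 0.2 / (2.4221 · 2.51) = 0.2 / 6.0795 = 0.0329
  r[X_2,X_2] = 1 (diagonal).

R is symmetric with unit diagonal. Assembling:

R = [[1, 0.0329],
 [0.0329, 1]]


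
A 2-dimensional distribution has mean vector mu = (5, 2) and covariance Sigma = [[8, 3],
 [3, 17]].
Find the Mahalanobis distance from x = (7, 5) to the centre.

Step 1 — centre the observation: (x - mu) = (2, 3).

Step 2 — invert Sigma. det(Sigma) = 8·17 - (3)² = 127.
  Sigma^{-1} = (1/det) · [[d, -b], [-b, a]] = [[0.1339, -0.0236],
 [-0.0236, 0.063]].

Step 3 — form the quadratic (x - mu)^T · Sigma^{-1} · (x - mu):
  Sigma^{-1} · (x - mu) = (0.1969, 0.1417).
  (x - mu)^T · [Sigma^{-1} · (x - mu)] = (2)·(0.1969) + (3)·(0.1417) = 0.8189.

Step 4 — take square root: d = √(0.8189) ≈ 0.9049.

d(x, mu) = √(0.8189) ≈ 0.9049


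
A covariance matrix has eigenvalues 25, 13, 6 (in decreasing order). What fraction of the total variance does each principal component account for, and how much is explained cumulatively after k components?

Step 1 — total variance = trace(Sigma) = Σ λ_i = 25 + 13 + 6 = 44.

Step 2 — fraction explained by component i = λ_i / Σ λ:
  PC1: 25/44 = 0.5682
  PC2: 13/44 = 0.2955
  PC3: 6/44 = 0.1364

Step 3 — cumulative fraction after k components = (λ_1 + ... + λ_k) / Σ λ:
  k = 1: 25/44 = 0.5682
  k = 2: (25 + 13)/44 = 38/44 = 0.8636
  k = 3: (25 + 13 + 6)/44 = 44/44 = 1

Summary (fraction, with percent):

explained: PC1 0.5682 (56.82%), PC2 0.2955 (29.55%), PC3 0.1364 (13.64%);  cumulative: 0.5682, 0.8636, 1


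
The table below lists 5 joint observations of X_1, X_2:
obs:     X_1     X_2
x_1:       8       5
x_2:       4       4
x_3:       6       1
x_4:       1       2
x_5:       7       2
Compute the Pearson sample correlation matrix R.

Step 1 — column means:
  mean(X_1) = (8 + 4 + 6 + 1 + 7) / 5 = 26/5 = 5.2
  mean(X_2) = (5 + 4 + 1 + 2 + 2) / 5 = 14/5 = 2.8

Step 2 — sample variances and covariances s[i,j] = (1/(n-1)) · Σ_k (x_{k,i} - mean_i) · (x_{k,j} - mean_j), with n-1 = 4:
  s[X_1,X_1] = ((2.8)·(2.8) + (-1.2)·(-1.2) + (0.8)·(0.8) + (-4.2)·(-4.2) + (1.8)·(1.8)) / 4 = 30.8/4 = 7.7
  s[X_1,X_2] = ((2.8)·(2.2) + (-1.2)·(1.2) + (0.8)·(-1.8) + (-4.2)·(-0.8) + (1.8)·(-0.8)) / 4 = 5.2/4 = 1.3
  s[X_2,X_2] = ((2.2)·(2.2) + (1.2)·(1.2) + (-1.8)·(-1.8) + (-0.8)·(-0.8) + (-0.8)·(-0.8)) / 4 = 10.8/4 = 2.7
  Sample standard deviations s_i = √(s[i,i]):
  s(X_1) = √(7.7) = 2.7749
  s(X_2) = √(2.7) = 1.6432

Step 3 — r_{ij} = s_{ij} / (s_i · s_j):
  r[X_1,X_1] = 1 (diagonal).
  r[X_1,X_2] = 1.3 / (2.7749 · 1.6432) = 1.3 / 4.5596 = 0.2851
  r[X_2,X_2] = 1 (diagonal).

R is symmetric with unit diagonal. Assembling:

R = [[1, 0.2851],
 [0.2851, 1]]


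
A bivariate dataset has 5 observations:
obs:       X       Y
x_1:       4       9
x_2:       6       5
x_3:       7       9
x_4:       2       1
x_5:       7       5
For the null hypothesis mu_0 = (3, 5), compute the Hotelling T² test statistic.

Step 1 — sample mean vector:
  mean(X) = (4 + 6 + 7 + 2 + 7) / 5 = 26/5 = 5.2
  mean(Y) = (9 + 5 + 9 + 1 + 5) / 5 = 29/5 = 5.8
  x̄ = (5.2, 5.8),  deviation x̄ - mu_0 = (5.2, 5.8) - (3, 5) = (2.2, 0.8).

Step 2 — sample covariance matrix, S[i,j] = (1/(n-1)) · Σ_k (x_{k,i} - mean_i) · (x_{k,j} - mean_j), divisor n-1 = 4:
  S[X,X] = ((-1.2)·(-1.2) + (0.8)·(0.8) + (1.8)·(1.8) + (-3.2)·(-3.2) + (1.8)·(1.8)) / 4 = 18.8/4 = 4.7
  S[X,Y] = ((-1.2)·(3.2) + (0.8)·(-0.8) + (1.8)·(3.2) + (-3.2)·(-4.8) + (1.8)·(-0.8)) / 4 = 15.2/4 = 3.8
  S[Y,Y] = ((3.2)·(3.2) + (-0.8)·(-0.8) + (3.2)·(3.2) + (-4.8)·(-4.8) + (-0.8)·(-0.8)) / 4 = 44.8/4 = 11.2
  S = [[4.7, 3.8],
 [3.8, 11.2]].

Step 3 — invert S. det(S) = 4.7·11.2 - (3.8)² = 38.2.
  S^{-1} = (1/det) · [[d, -b], [-b, a]] = [[0.2932, -0.0995],
 [-0.0995, 0.123]].

Step 4 — quadratic form (x̄ - mu_0)^T · S^{-1} · (x̄ - mu_0):
  S^{-1} · (x̄ - mu_0) = (0.5654, -0.1204),
  (x̄ - mu_0)^T · [...] = (2.2)·(0.5654) + (0.8)·(-0.1204) = 1.1476.

Step 5 — scale by n: T² = 5 · 1.1476 = 5.7382.

T² ≈ 5.7382


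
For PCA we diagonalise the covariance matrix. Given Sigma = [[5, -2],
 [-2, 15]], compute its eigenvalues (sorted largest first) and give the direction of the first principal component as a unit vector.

Step 1 — characteristic polynomial of 2×2 Sigma:
  det(Sigma - λI) = λ² - trace · λ + det = 0.
  trace = 5 + 15 = 20, det = 5·15 - (-2)² = 71.
Step 2 — discriminant:
  Δ = trace² - 4·det = 400 - 284 = 116.
Step 3 — eigenvalues:
  λ = (trace ± √Δ)/2 = (20 ± 10.7703)/2,
  λ_1 = 15.3852,  λ_2 = 4.6148.

Step 4 — unit eigenvector for λ_1: solve (Sigma - λ_1 I)v = 0. First row:
  (5 - 15.3852)·v_x + (-2)·v_y = 0, i.e. (-10.3852)·v_x + (-2)·v_y = 0,
  so v ∝ (b, λ_1 - a) = (-2, 10.3852); multiply by -1 so the first entry is positive: u = (2, -10.3852).
  ||u|| = √((2)² + (-10.3852)²) = √(111.8516) ≈ 10.576,
  v_1 = u/||u|| ≈ (0.1891, -0.982) (||v_1|| = 1).

λ_1 = 15.3852,  λ_2 = 4.6148;  v_1 ≈ (0.1891, -0.982)


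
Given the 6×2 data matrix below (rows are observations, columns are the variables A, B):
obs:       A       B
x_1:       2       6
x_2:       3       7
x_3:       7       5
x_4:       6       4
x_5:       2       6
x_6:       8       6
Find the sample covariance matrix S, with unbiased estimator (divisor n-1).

Step 1 — column means:
  mean(A) = (2 + 3 + 7 + 6 + 2 + 8) / 6 = 28/6 = 4.6667
  mean(B) = (6 + 7 + 5 + 4 + 6 + 6) / 6 = 34/6 = 5.6667

Step 2 — sample covariance S[i,j] = (1/(n-1)) · Σ_k (x_{k,i} - mean_i) · (x_{k,j} - mean_j), with n-1 = 5.
  S[A,A] = ((-2.6667)·(-2.6667) + (-1.6667)·(-1.6667) + (2.3333)·(2.3333) + (1.3333)·(1.3333) + (-2.6667)·(-2.6667) + (3.3333)·(3.3333)) / 5 = 35.3333/5 = 7.0667
  S[A,B] = ((-2.6667)·(0.3333) + (-1.6667)·(1.3333) + (2.3333)·(-0.6667) + (1.3333)·(-1.6667) + (-2.6667)·(0.3333) + (3.3333)·(0.3333)) / 5 = -6.6667/5 = -1.3333
  S[B,B] = ((0.3333)·(0.3333) + (1.3333)·(1.3333) + (-0.6667)·(-0.6667) + (-1.6667)·(-1.6667) + (0.3333)·(0.3333) + (0.3333)·(0.3333)) / 5 = 5.3333/5 = 1.0667

S is symmetric (S[j,i] = S[i,j]). Assembling:

S = [[7.0667, -1.3333],
 [-1.3333, 1.0667]]


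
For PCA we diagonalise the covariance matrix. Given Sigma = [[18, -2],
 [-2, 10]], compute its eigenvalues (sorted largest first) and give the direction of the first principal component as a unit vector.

Step 1 — characteristic polynomial of 2×2 Sigma:
  det(Sigma - λI) = λ² - trace · λ + det = 0.
  trace = 18 + 10 = 28, det = 18·10 - (-2)² = 176.
Step 2 — discriminant:
  Δ = trace² - 4·det = 784 - 704 = 80.
Step 3 — eigenvalues:
  λ = (trace ± √Δ)/2 = (28 ± 8.9443)/2,
  λ_1 = 18.4721,  λ_2 = 9.5279.

Step 4 — unit eigenvector for λ_1: solve (Sigma - λ_1 I)v = 0. First row:
  (18 - 18.4721)·v_x + (-2)·v_y = 0, i.e. (-0.4721)·v_x + (-2)·v_y = 0,
  so v ∝ (b, λ_1 - a) = (-2, 0.4721); multiply by -1 so the first entry is positive: u = (2, -0.4721).
  ||u|| = √((2)² + (-0.4721)²) = √(4.2229) ≈ 2.055,
  v_1 = u/||u|| ≈ (0.9732, -0.2298) (||v_1|| = 1).

λ_1 = 18.4721,  λ_2 = 9.5279;  v_1 ≈ (0.9732, -0.2298)


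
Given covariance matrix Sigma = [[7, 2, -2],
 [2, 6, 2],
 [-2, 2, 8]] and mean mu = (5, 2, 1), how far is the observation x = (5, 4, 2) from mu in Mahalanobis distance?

Step 1 — centre the observation: (x - mu) = (0, 2, 1).

Step 2 — invert Sigma (cofactor / det for 3×3, or solve directly):
  Sigma^{-1} = [[0.1864, -0.0847, 0.0678],
 [-0.0847, 0.2203, -0.0763],
 [0.0678, -0.0763, 0.161]].

Step 3 — form the quadratic (x - mu)^T · Sigma^{-1} · (x - mu):
  Sigma^{-1} · (x - mu) = (-0.1017, 0.3644, 0.0085).
  (x - mu)^T · [Sigma^{-1} · (x - mu)] = (0)·(-0.1017) + (2)·(0.3644) + (1)·(0.0085) = 0.7373.

Step 4 — take square root: d = √(0.7373) ≈ 0.8587.

d(x, mu) = √(0.7373) ≈ 0.8587


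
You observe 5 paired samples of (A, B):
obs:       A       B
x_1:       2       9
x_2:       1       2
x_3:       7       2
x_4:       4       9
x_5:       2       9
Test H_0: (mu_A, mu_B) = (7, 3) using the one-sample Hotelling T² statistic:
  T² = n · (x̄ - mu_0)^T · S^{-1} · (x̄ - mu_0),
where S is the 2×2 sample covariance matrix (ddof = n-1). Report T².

Step 1 — sample mean vector:
  mean(A) = (2 + 1 + 7 + 4 + 2) / 5 = 16/5 = 3.2
  mean(B) = (9 + 2 + 2 + 9 + 9) / 5 = 31/5 = 6.2
  x̄ = (3.2, 6.2),  deviation x̄ - mu_0 = (3.2, 6.2) - (7, 3) = (-3.8, 3.2).

Step 2 — sample covariance matrix, S[i,j] = (1/(n-1)) · Σ_k (x_{k,i} - mean_i) · (x_{k,j} - mean_j), divisor n-1 = 4:
  S[A,A] = ((-1.2)·(-1.2) + (-2.2)·(-2.2) + (3.8)·(3.8) + (0.8)·(0.8) + (-1.2)·(-1.2)) / 4 = 22.8/4 = 5.7
  S[A,B] = ((-1.2)·(2.8) + (-2.2)·(-4.2) + (3.8)·(-4.2) + (0.8)·(2.8) + (-1.2)·(2.8)) / 4 = -11.2/4 = -2.8
  S[B,B] = ((2.8)·(2.8) + (-4.2)·(-4.2) + (-4.2)·(-4.2) + (2.8)·(2.8) + (2.8)·(2.8)) / 4 = 58.8/4 = 14.7
  S = [[5.7, -2.8],
 [-2.8, 14.7]].

Step 3 — invert S. det(S) = 5.7·14.7 - (-2.8)² = 75.95.
  S^{-1} = (1/det) · [[d, -b], [-b, a]] = [[0.1935, 0.0369],
 [0.0369, 0.075]].

Step 4 — quadratic form (x̄ - mu_0)^T · S^{-1} · (x̄ - mu_0):
  S^{-1} · (x̄ - mu_0) = (-0.6175, 0.1001),
  (x̄ - mu_0)^T · [...] = (-3.8)·(-0.6175) + (3.2)·(0.1001) = 2.6668.

Step 5 — scale by n: T² = 5 · 2.6668 = 13.3338.

T² ≈ 13.3338


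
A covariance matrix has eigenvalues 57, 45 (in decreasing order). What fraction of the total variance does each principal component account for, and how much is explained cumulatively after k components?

Step 1 — total variance = trace(Sigma) = Σ λ_i = 57 + 45 = 102.

Step 2 — fraction explained by component i = λ_i / Σ λ:
  PC1: 57/102 = 0.5588
  PC2: 45/102 = 0.4412

Step 3 — cumulative fraction after k components = (λ_1 + ... + λ_k) / Σ λ:
  k = 1: 57/102 = 0.5588
  k = 2: (57 + 45)/102 = 102/102 = 1

Summary (fraction, with percent):

explained: PC1 0.5588 (55.88%), PC2 0.4412 (44.12%);  cumulative: 0.5588, 1
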